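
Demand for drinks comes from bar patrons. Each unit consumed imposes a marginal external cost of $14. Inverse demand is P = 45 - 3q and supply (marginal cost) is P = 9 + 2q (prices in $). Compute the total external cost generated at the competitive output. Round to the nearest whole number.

Market equilibrium (private): 9 + 2q = 45 - 3q → q_m = 7.2000.
Total external cost = MEC × q_m = 14 × 7.2000 = 100.8000.

$101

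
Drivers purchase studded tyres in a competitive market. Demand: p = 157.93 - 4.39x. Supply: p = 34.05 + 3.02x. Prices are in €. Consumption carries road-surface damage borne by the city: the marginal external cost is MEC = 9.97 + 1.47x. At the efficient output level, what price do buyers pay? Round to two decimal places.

P = €101.62

Social marginal benefit = demand − MEC = 147.96 - 5.86x.
Set SMB = MC: 147.96 - 5.86x = 34.05 + 3.02x → x* = 12.8277.
Consumer price on the demand curve at x*: 157.93 − 4.39×12.8277 = 101.6164.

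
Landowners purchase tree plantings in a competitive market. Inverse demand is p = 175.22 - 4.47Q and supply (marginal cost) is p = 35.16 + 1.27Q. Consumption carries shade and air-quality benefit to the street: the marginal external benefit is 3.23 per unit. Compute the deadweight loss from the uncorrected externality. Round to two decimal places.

DWL = 0.91

Market equilibrium (private): 35.16 + 1.27Q = 175.22 - 4.47Q → Q_m = 24.4007.
Social marginal benefit = demand + MEB = 178.45 - 4.47Q.
Set SMB = MC: 178.45 - 4.47Q = 35.16 + 1.27Q → Q* = 24.9634.
The loss is the area between SMB and MC from Q* to Q_m; with linear curves that's a triangle of height MEB(Q_m).
DWL = ½ × 0.5627 × 3.2300 = 0.9088.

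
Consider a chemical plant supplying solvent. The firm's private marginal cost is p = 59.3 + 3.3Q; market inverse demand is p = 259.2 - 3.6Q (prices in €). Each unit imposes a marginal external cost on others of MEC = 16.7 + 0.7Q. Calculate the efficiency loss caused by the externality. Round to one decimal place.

Market equilibrium (private): 59.3 + 3.3Q = 259.2 - 3.6Q → Q_m = 28.9710.
Social marginal cost = private MC + MEC = 76.0 + 4.0Q.
Set SMC = demand: 76.0 + 4.0Q = 259.2 - 3.6Q → Q* = 24.1053.
The welfare-loss triangle has base |Q_m − Q*| and height MEC(Q_m) (the vertical gap between SMC and demand is zero at Q* and MEC at Q_m).
DWL = ½ × 4.8657 × 36.9797 = 89.9661.

DWL = €90.0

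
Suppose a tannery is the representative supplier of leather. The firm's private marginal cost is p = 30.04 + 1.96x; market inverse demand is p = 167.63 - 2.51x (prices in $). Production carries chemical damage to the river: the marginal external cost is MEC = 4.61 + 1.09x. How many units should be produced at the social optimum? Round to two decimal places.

Social marginal cost = private MC + MEC = 34.65 + 3.05x.
Set SMC = demand: 34.65 + 3.05x = 167.63 - 2.51x → x* = 23.9173.

x* = 23.92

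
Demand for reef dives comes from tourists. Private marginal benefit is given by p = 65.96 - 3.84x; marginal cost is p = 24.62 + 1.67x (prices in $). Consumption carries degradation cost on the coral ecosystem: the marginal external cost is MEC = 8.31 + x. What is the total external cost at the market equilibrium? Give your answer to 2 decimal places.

$90.49

Market equilibrium (private): 24.62 + 1.67x = 65.96 - 3.84x → x_m = 7.5027.
Total external cost = ∫₀^{x_m} (8.31 + 1.00x) dx = 8.31×7.5027 + ½×1.00×7.5027² = 90.4927.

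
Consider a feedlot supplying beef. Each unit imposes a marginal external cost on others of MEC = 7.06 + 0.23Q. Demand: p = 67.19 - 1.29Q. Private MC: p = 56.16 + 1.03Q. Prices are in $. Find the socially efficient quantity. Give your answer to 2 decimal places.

Q* = 1.56

Social marginal cost = private MC + MEC = 63.22 + 1.26Q.
Set SMC = demand: 63.22 + 1.26Q = 67.19 - 1.29Q → Q* = 1.5569.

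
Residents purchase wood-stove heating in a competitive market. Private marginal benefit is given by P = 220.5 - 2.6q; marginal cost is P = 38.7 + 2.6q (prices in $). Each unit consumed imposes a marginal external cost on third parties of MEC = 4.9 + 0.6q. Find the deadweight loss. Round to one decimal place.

Market equilibrium (private): 38.7 + 2.6q = 220.5 - 2.6q → q_m = 34.9615.
Social marginal benefit = demand − MEC = 215.6 - 3.2q.
Set SMB = MC: 215.6 - 3.2q = 38.7 + 2.6q → q* = 30.5000.
Between q* and q_m the wedge MC − SMB runs linearly from 0 to MEC(q_m), so the loss is a triangle.
DWL = ½ × 4.4615 × 25.8769 = 57.7249.

DWL = $57.7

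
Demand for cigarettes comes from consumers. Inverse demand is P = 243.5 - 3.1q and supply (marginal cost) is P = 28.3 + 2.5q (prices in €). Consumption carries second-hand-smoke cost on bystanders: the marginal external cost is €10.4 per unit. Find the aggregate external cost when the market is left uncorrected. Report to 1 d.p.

Market equilibrium (private): 28.3 + 2.5q = 243.5 - 3.1q → q_m = 38.4286.
Total external cost = MEC × q_m = 10.4 × 38.4286 = 399.6574.

€399.7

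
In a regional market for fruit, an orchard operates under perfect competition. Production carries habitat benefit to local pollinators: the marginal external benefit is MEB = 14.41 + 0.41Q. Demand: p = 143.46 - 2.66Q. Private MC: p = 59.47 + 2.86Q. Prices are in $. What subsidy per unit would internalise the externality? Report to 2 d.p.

subsidy = $22.31 per unit

Social marginal cost = private MC − MEB = 45.06 + 2.45Q.
Set SMC = demand: 45.06 + 2.45Q = 143.46 - 2.66Q → Q* = 19.2564.
The Pigouvian subsidy equals MEB at Q*: 14.41 + 0.41×19.2564 = 22.3051.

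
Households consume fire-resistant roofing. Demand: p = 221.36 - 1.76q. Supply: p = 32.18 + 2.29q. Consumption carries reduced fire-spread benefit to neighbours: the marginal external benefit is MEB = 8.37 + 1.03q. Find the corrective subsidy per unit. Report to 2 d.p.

Social marginal benefit = demand + MEB = 229.73 - 0.73q.
Set SMB = MC: 229.73 - 0.73q = 32.18 + 2.29q → q* = 65.4139.
The Pigouvian subsidy equals MEB at q*: 8.37 + 1.03×65.4139 = 75.7463.

subsidy = 75.75 per unit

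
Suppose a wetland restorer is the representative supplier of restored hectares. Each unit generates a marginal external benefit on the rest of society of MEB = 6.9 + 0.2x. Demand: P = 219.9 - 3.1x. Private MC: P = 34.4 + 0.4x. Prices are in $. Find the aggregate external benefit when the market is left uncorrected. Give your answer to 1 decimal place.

$646.6

Market equilibrium (private): 34.4 + 0.4x = 219.9 - 3.1x → x_m = 53.0000.
Total external benefit = ∫₀^{x_m} (6.9 + 0.2x) dx = 6.9×53.0000 + ½×0.2×53.0000² = 646.6000.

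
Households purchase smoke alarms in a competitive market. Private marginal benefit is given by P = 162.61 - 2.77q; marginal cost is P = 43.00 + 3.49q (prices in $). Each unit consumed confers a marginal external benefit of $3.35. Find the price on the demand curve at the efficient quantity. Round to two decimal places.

P = $108.20

Social marginal benefit = demand + MEB = 165.96 - 2.77q.
Set SMB = MC: 165.96 - 2.77q = 43.00 + 3.49q → q* = 19.6422.
Consumer price on the demand curve at q*: 162.61 − 2.77×19.6422 = 108.2011.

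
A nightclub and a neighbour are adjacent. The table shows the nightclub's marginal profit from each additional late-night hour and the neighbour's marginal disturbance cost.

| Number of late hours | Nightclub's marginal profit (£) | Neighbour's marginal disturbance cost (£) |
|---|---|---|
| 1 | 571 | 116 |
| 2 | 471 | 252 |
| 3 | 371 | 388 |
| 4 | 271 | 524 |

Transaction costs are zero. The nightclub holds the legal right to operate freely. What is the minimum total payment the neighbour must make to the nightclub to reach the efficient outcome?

Left alone the nightclub would choose level 4 (marginal profit stays positive).
Efficient level: k* = 2 (marginal profit ≥ marginal disturbance cost through 2).
The neighbour must at least cover the nightclub's forgone profit from cutting 4→2: 371 + 271 = 642.

£642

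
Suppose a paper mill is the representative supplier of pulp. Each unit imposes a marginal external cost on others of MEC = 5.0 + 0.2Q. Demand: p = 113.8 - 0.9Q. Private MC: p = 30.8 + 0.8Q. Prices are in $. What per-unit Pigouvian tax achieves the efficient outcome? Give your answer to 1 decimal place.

Social marginal cost = private MC + MEC = 35.8 + Q.
Set SMC = demand: 35.8 + Q = 113.8 - 0.9Q → Q* = 41.0526.
The Pigouvian tax equals MEC at Q*: 5.0 + 0.2×41.0526 = 13.2105.

tax = $13.2 per unit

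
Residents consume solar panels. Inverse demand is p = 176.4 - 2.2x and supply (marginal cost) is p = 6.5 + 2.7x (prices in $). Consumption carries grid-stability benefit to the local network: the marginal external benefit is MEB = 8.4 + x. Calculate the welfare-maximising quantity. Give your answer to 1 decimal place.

Social marginal benefit = demand + MEB = 184.8 - 1.2x.
Set SMB = MC: 184.8 - 1.2x = 6.5 + 2.7x → x* = 45.7179.

x* = 45.7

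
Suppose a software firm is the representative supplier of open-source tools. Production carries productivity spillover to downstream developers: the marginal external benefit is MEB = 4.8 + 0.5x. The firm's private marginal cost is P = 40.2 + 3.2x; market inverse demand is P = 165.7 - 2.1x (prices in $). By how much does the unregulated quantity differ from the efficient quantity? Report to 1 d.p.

Market equilibrium (private): 40.2 + 3.2x = 165.7 - 2.1x → x_m = 23.6792.
Social marginal cost = private MC − MEB = 35.4 + 2.7x.
Set SMC = demand: 35.4 + 2.7x = 165.7 - 2.1x → x* = 27.1458.
Gap = |23.6792 − 27.1458| = 3.4666.

3.5 units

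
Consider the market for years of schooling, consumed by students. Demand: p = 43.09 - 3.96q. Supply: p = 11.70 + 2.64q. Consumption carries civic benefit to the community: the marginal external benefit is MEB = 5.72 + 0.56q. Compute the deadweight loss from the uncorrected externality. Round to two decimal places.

Market equilibrium (private): 11.70 + 2.64q = 43.09 - 3.96q → q_m = 4.7561.
Social marginal benefit = demand + MEB = 48.81 - 3.40q.
Set SMB = MC: 48.81 - 3.40q = 11.70 + 2.64q → q* = 6.1440.
Between q* and q_m the wedge SMB − MC runs linearly from 0 to MEB(q_m), so the loss is a triangle.
DWL = ½ × 1.3879 × 8.3834 = 5.8177.

DWL = 5.82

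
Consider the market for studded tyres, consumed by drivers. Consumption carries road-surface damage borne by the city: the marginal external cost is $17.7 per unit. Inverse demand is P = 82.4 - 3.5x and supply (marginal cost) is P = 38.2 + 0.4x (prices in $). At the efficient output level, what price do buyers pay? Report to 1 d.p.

Social marginal benefit = demand − MEC = 64.7 - 3.5x.
Set SMB = MC: 64.7 - 3.5x = 38.2 + 0.4x → x* = 6.7949.
Consumer price on the demand curve at x*: 82.4 − 3.5×6.7949 = 58.6179.

P = $58.6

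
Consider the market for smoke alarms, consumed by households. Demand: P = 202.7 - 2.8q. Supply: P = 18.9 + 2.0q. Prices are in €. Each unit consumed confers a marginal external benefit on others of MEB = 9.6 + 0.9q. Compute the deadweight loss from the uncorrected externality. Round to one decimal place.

DWL = €248.9

Market equilibrium (private): 18.9 + 2.0q = 202.7 - 2.8q → q_m = 38.2917.
Social marginal benefit = demand + MEB = 212.3 - 1.9q.
Set SMB = MC: 212.3 - 1.9q = 18.9 + 2.0q → q* = 49.5897.
The loss is the area between SMB and MC from q* to q_m; with linear curves that's a triangle of height MEB(q_m).
DWL = ½ × 11.2980 × 44.0625 = 248.9091.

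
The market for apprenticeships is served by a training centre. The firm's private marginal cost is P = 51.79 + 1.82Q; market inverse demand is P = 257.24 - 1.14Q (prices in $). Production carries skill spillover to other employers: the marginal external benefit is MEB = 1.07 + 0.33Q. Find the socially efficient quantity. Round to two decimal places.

Q* = 78.52

Social marginal cost = private MC − MEB = 50.72 + 1.49Q.
Set SMC = demand: 50.72 + 1.49Q = 257.24 - 1.14Q → Q* = 78.5247.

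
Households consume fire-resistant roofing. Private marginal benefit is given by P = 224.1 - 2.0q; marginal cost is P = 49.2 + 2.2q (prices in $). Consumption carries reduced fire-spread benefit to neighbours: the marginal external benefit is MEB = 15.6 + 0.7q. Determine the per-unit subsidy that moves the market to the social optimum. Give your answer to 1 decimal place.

Social marginal benefit = demand + MEB = 239.7 - 1.3q.
Set SMB = MC: 239.7 - 1.3q = 49.2 + 2.2q → q* = 54.4286.
The Pigouvian subsidy equals MEB at q*: 15.6 + 0.7×54.4286 = 53.7000.

subsidy = $53.7 per unit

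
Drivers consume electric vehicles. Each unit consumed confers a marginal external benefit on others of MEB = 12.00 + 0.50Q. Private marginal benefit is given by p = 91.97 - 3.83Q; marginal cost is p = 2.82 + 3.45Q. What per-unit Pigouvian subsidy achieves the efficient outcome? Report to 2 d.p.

subsidy = 19.46 per unit

Social marginal benefit = demand + MEB = 103.97 - 3.33Q.
Set SMB = MC: 103.97 - 3.33Q = 2.82 + 3.45Q → Q* = 14.9189.
The Pigouvian subsidy equals MEB at Q*: 12.00 + 0.50×14.9189 = 19.4595.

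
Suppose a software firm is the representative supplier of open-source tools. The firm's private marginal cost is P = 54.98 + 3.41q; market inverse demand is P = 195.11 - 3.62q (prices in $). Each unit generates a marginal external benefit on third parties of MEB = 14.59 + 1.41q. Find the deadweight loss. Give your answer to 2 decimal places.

DWL = $162.18

Market equilibrium (private): 54.98 + 3.41q = 195.11 - 3.62q → q_m = 19.9331.
Social marginal cost = private MC − MEB = 40.39 + 2.00q.
Set SMC = demand: 40.39 + 2.00q = 195.11 - 3.62q → q* = 27.5302.
Height of the DWL triangle at q_m is demand(q_m) − SMC(q_m) = MEB(q_m) = 42.6957.
DWL = ½ × 7.5971 × 42.6957 = 162.1818.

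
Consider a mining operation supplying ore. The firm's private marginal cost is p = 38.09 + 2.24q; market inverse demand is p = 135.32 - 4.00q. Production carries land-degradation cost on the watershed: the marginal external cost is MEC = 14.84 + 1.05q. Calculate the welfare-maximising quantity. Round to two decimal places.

Social marginal cost = private MC + MEC = 52.93 + 3.29q.
Set SMC = demand: 52.93 + 3.29q = 135.32 - 4.00q → q* = 11.3018.

q* = 11.30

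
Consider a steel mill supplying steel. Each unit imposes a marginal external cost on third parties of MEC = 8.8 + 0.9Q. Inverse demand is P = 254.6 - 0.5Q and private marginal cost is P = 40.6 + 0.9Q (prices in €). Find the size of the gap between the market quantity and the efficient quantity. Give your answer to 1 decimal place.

63.6 units

Market equilibrium (private): 40.6 + 0.9Q = 254.6 - 0.5Q → Q_m = 152.8571.
Social marginal cost = private MC + MEC = 49.4 + 1.8Q.
Set SMC = demand: 49.4 + 1.8Q = 254.6 - 0.5Q → Q* = 89.2174.
Gap = |152.8571 − 89.2174| = 63.6397.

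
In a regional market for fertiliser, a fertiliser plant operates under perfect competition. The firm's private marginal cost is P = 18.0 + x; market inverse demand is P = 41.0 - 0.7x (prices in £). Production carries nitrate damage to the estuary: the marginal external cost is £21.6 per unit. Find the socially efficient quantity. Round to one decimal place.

x* = 0.8

Social marginal cost = private MC + MEC = 39.6 + x.
Set SMC = demand: 39.6 + x = 41.0 - 0.7x → x* = 0.8235.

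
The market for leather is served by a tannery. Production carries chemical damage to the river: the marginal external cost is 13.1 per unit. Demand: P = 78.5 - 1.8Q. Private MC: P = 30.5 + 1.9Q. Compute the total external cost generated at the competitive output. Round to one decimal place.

Market equilibrium (private): 30.5 + 1.9Q = 78.5 - 1.8Q → Q_m = 12.9730.
Total external cost = MEC × Q_m = 13.1 × 12.9730 = 169.9463.

169.9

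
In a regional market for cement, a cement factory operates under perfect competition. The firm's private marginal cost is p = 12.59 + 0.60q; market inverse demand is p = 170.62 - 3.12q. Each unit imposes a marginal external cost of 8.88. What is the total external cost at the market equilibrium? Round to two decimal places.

377.23

Market equilibrium (private): 12.59 + 0.60q = 170.62 - 3.12q → q_m = 42.4812.
Total external cost = MEC × q_m = 8.88 × 42.4812 = 377.2331.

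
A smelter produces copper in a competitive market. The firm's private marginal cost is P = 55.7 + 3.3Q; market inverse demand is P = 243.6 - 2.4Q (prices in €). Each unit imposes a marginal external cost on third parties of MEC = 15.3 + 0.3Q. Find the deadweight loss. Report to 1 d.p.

Market equilibrium (private): 55.7 + 3.3Q = 243.6 - 2.4Q → Q_m = 32.9649.
Social marginal cost = private MC + MEC = 71.0 + 3.6Q.
Set SMC = demand: 71.0 + 3.6Q = 243.6 - 2.4Q → Q* = 28.7667.
The loss is the area between SMC and demand from Q* to Q_m; with linear curves that's a triangle of height MEC(Q_m).
DWL = ½ × 4.1982 × 25.1895 = 52.8753.

DWL = €52.9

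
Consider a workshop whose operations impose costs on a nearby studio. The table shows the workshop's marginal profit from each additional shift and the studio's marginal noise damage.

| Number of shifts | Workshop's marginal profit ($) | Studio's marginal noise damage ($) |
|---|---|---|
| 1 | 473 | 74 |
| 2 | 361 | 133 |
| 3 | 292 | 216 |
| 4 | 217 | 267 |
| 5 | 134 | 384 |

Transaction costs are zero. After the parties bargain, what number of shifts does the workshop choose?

Bargaining reaches the level where marginal profit last exceeds marginal noise damage.
That holds through level 3 (292 ≥ 216) but not at 4 (217 < 267).

3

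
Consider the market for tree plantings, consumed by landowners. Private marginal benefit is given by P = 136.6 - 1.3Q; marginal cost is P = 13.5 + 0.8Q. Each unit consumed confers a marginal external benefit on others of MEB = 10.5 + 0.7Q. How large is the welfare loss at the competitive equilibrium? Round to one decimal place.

DWL = 948.5

Market equilibrium (private): 13.5 + 0.8Q = 136.6 - 1.3Q → Q_m = 58.6190.
Social marginal benefit = demand + MEB = 147.1 - 0.6Q.
Set SMB = MC: 147.1 - 0.6Q = 13.5 + 0.8Q → Q* = 95.4286.
The welfare-loss triangle has base |Q_m − Q*| and height MEB(Q_m) (the vertical gap between SMB and MC is zero at Q* and MEB at Q_m).
DWL = ½ × 36.8096 × 51.5333 = 948.4601.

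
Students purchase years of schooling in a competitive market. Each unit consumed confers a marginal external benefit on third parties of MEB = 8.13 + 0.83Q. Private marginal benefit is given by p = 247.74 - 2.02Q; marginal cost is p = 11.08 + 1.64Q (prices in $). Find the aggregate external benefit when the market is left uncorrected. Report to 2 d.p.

Market equilibrium (private): 11.08 + 1.64Q = 247.74 - 2.02Q → Q_m = 64.6612.
Total external benefit = ∫₀^{Q_m} (8.13 + 0.83Q) dQ = 8.13×64.6612 + ½×0.83×64.6612² = 2260.8399.

$2260.84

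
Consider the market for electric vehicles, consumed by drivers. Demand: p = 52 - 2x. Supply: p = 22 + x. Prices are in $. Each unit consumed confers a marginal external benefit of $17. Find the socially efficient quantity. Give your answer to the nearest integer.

Social marginal benefit = demand + MEB = 69 - 2x.
Set SMB = MC: 69 - 2x = 22 + x → x* = 15.6667.

x* = 16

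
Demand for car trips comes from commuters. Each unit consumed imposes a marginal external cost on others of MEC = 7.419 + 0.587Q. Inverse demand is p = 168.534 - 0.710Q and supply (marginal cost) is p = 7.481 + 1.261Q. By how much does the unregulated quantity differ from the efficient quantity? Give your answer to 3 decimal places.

21.651 units

Market equilibrium (private): 7.481 + 1.261Q = 168.534 - 0.710Q → Q_m = 81.7113.
Social marginal benefit = demand − MEC = 161.115 - 1.297Q.
Set SMB = MC: 161.115 - 1.297Q = 7.481 + 1.261Q → Q* = 60.0602.
Gap = |81.7113 − 60.0602| = 21.6511.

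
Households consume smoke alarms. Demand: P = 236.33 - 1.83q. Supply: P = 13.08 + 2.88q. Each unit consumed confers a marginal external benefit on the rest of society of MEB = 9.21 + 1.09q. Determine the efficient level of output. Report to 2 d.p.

Social marginal benefit = demand + MEB = 245.54 - 0.74q.
Set SMB = MC: 245.54 - 0.74q = 13.08 + 2.88q → q* = 64.2155.

q* = 64.22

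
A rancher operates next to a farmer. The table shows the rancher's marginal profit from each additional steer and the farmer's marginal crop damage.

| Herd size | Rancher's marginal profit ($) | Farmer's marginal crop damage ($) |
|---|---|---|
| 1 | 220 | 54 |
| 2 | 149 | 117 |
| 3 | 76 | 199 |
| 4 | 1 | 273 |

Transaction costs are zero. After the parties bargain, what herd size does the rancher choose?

2

Bargaining reaches the level where marginal profit last exceeds marginal crop damage.
That holds through level 2 (149 ≥ 117) but not at 3 (76 < 199).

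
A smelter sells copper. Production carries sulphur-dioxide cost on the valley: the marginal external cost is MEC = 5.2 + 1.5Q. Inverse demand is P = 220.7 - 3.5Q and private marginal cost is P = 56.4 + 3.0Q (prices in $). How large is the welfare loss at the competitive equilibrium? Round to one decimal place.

Market equilibrium (private): 56.4 + 3.0Q = 220.7 - 3.5Q → Q_m = 25.2769.
Social marginal cost = private MC + MEC = 61.6 + 4.5Q.
Set SMC = demand: 61.6 + 4.5Q = 220.7 - 3.5Q → Q* = 19.8875.
The welfare-loss triangle has base |Q_m − Q*| and height MEC(Q_m) (the vertical gap between SMC and demand is zero at Q* and MEC at Q_m).
DWL = ½ × 5.3894 × 43.1154 = 116.1831.

DWL = $116.2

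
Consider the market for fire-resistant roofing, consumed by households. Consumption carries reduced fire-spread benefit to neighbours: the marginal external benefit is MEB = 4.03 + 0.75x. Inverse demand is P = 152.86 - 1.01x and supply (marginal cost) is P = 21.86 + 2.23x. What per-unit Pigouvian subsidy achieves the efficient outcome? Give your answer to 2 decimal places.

subsidy = 44.70 per unit

Social marginal benefit = demand + MEB = 156.89 - 0.26x.
Set SMB = MC: 156.89 - 0.26x = 21.86 + 2.23x → x* = 54.2289.
The Pigouvian subsidy equals MEB at x*: 4.03 + 0.75×54.2289 = 44.7017.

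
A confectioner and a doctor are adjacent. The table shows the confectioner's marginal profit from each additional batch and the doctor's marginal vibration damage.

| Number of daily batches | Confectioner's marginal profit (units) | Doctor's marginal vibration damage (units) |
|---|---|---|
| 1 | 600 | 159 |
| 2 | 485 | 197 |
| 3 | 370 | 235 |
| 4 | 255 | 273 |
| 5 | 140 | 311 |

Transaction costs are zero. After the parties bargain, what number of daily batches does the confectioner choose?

Bargaining reaches the level where marginal profit last exceeds marginal vibration damage.
That holds through level 3 (370 ≥ 235) but not at 4 (255 < 273).

3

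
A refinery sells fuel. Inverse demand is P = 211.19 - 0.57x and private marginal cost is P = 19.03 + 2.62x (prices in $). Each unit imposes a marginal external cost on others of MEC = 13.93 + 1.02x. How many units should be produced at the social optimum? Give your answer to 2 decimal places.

Social marginal cost = private MC + MEC = 32.96 + 3.64x.
Set SMC = demand: 32.96 + 3.64x = 211.19 - 0.57x → x* = 42.3349.

x* = 42.33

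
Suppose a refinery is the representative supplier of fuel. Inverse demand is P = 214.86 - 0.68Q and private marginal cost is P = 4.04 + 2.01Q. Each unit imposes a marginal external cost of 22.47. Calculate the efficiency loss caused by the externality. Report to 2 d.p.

Market equilibrium (private): 4.04 + 2.01Q = 214.86 - 0.68Q → Q_m = 78.3717.
Social marginal cost = private MC + MEC = 26.51 + 2.01Q.
Set SMC = demand: 26.51 + 2.01Q = 214.86 - 0.68Q → Q* = 70.0186.
Between Q* and Q_m the wedge SMC − demand runs linearly from 0 to MEC(Q_m), so the loss is a triangle.
DWL = ½ × 8.3531 × 22.4700 = 93.8471.

DWL = 93.85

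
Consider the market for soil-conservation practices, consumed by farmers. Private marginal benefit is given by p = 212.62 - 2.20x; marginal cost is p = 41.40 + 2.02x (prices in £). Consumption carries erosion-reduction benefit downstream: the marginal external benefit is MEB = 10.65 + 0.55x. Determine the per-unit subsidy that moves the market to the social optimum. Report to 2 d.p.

subsidy = £37.91 per unit

Social marginal benefit = demand + MEB = 223.27 - 1.65x.
Set SMB = MC: 223.27 - 1.65x = 41.40 + 2.02x → x* = 49.5559.
The Pigouvian subsidy equals MEB at x*: 10.65 + 0.55×49.5559 = 37.9057.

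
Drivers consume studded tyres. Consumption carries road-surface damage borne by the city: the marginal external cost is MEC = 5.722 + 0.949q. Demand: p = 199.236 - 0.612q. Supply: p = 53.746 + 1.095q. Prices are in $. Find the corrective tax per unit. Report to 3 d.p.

tax = $55.662 per unit

Social marginal benefit = demand − MEC = 193.514 - 1.561q.
Set SMB = MC: 193.514 - 1.561q = 53.746 + 1.095q → q* = 52.6235.
The Pigouvian tax equals MEC at q*: 5.722 + 0.949×52.6235 = 55.6617.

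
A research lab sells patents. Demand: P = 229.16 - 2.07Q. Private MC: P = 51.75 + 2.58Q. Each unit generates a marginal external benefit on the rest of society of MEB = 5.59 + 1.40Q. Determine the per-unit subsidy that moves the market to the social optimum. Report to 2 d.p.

subsidy = 84.42 per unit

Social marginal cost = private MC − MEB = 46.16 + 1.18Q.
Set SMC = demand: 46.16 + 1.18Q = 229.16 - 2.07Q → Q* = 56.3077.
The Pigouvian subsidy equals MEB at Q*: 5.59 + 1.40×56.3077 = 84.4208.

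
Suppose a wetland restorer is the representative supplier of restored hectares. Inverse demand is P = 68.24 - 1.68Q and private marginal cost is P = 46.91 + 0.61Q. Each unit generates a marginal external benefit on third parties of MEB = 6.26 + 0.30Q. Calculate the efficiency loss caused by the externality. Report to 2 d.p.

DWL = 20.60

Market equilibrium (private): 46.91 + 0.61Q = 68.24 - 1.68Q → Q_m = 9.3144.
Social marginal cost = private MC − MEB = 40.65 + 0.31Q.
Set SMC = demand: 40.65 + 0.31Q = 68.24 - 1.68Q → Q* = 13.8643.
The welfare-loss triangle has base |Q_m − Q*| and height MEB(Q_m) (the vertical gap between SMC and demand is zero at Q* and MEB at Q_m).
DWL = ½ × 4.5499 × 9.0543 = 20.5981.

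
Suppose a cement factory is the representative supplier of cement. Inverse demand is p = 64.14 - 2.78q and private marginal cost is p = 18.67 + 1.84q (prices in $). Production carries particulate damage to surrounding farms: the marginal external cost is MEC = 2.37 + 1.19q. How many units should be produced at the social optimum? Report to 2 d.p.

Social marginal cost = private MC + MEC = 21.04 + 3.03q.
Set SMC = demand: 21.04 + 3.03q = 64.14 - 2.78q → q* = 7.4182.

q* = 7.42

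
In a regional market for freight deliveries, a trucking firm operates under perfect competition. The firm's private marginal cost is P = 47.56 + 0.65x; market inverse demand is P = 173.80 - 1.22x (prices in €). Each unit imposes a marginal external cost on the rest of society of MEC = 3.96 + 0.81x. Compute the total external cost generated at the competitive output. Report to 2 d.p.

Market equilibrium (private): 47.56 + 0.65x = 173.80 - 1.22x → x_m = 67.5080.
Total external cost = ∫₀^{x_m} (3.96 + 0.81x) dx = 3.96×67.5080 + ½×0.81×67.5080² = 2113.0504.

€2113.05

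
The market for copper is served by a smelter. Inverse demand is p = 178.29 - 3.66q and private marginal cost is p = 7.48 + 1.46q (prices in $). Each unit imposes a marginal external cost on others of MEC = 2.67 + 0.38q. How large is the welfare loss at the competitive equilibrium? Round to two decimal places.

DWL = $21.41

Market equilibrium (private): 7.48 + 1.46q = 178.29 - 3.66q → q_m = 33.3613.
Social marginal cost = private MC + MEC = 10.15 + 1.84q.
Set SMC = demand: 10.15 + 1.84q = 178.29 - 3.66q → q* = 30.5709.
The loss is the area between SMC and demand from q* to q_m; with linear curves that's a triangle of height MEC(q_m).
DWL = ½ × 2.7904 × 15.3473 = 21.4126.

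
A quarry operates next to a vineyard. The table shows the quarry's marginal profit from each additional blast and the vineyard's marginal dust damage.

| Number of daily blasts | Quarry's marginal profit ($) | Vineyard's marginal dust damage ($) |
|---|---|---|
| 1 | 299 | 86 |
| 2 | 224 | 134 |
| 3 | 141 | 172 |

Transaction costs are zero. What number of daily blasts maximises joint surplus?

Bargaining reaches the level where marginal profit last exceeds marginal dust damage.
That holds through level 2 (224 ≥ 134) but not at 3 (141 < 172).

2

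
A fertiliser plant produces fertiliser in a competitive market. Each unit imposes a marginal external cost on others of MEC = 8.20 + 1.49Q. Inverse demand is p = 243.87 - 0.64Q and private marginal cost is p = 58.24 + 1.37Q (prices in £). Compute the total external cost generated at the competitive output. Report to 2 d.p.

£7111.49

Market equilibrium (private): 58.24 + 1.37Q = 243.87 - 0.64Q → Q_m = 92.3532.
Total external cost = ∫₀^{Q_m} (8.20 + 1.49Q) dQ = 8.20×92.3532 + ½×1.49×92.3532² = 7111.4858.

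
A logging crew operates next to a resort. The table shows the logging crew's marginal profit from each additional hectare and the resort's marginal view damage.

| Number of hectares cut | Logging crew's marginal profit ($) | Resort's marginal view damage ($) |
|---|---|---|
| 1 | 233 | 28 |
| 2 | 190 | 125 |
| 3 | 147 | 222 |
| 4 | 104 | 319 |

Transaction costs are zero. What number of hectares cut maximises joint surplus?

2

Bargaining reaches the level where marginal profit last exceeds marginal view damage.
That holds through level 2 (190 ≥ 125) but not at 3 (147 < 222).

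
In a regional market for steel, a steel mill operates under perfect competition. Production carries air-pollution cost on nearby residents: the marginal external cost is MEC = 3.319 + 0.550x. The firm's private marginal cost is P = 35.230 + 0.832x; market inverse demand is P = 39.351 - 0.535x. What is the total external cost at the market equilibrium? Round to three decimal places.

Market equilibrium (private): 35.230 + 0.832x = 39.351 - 0.535x → x_m = 3.0146.
Total external cost = ∫₀^{x_m} (3.319 + 0.550x) dx = 3.319×3.0146 + ½×0.550×3.0146² = 12.5046.

12.505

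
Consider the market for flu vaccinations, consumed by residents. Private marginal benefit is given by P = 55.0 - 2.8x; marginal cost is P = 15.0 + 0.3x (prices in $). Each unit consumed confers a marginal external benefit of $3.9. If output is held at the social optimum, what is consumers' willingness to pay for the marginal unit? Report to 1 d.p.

P = $15.3

Social marginal benefit = demand + MEB = 58.9 - 2.8x.
Set SMB = MC: 58.9 - 2.8x = 15.0 + 0.3x → x* = 14.1613.
Consumer price on the demand curve at x*: 55.0 − 2.8×14.1613 = 15.3484.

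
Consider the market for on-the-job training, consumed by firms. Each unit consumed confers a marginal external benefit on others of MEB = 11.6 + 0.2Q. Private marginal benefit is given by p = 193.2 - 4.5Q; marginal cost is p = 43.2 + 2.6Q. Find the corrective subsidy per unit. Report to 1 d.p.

subsidy = 16.3 per unit

Social marginal benefit = demand + MEB = 204.8 - 4.3Q.
Set SMB = MC: 204.8 - 4.3Q = 43.2 + 2.6Q → Q* = 23.4203.
The Pigouvian subsidy equals MEB at Q*: 11.6 + 0.2×23.4203 = 16.2841.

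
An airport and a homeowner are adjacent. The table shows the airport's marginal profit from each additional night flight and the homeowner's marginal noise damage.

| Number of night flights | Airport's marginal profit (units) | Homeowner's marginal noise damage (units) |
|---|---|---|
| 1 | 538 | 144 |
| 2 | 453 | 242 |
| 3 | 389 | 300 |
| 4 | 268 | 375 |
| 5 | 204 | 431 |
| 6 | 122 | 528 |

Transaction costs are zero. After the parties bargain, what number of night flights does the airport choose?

3

Bargaining reaches the level where marginal profit last exceeds marginal noise damage.
That holds through level 3 (389 ≥ 300) but not at 4 (268 < 375).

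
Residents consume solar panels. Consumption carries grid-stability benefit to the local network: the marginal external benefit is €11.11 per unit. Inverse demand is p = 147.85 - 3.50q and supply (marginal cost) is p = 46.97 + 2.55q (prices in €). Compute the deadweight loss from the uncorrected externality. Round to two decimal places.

DWL = €10.20

Market equilibrium (private): 46.97 + 2.55q = 147.85 - 3.50q → q_m = 16.6744.
Social marginal benefit = demand + MEB = 158.96 - 3.50q.
Set SMB = MC: 158.96 - 3.50q = 46.97 + 2.55q → q* = 18.5107.
Height of the DWL triangle at q_m is SMB(q_m) − MC(q_m) = MEB(q_m) = 11.1100.
DWL = ½ × 1.8363 × 11.1100 = 10.2006.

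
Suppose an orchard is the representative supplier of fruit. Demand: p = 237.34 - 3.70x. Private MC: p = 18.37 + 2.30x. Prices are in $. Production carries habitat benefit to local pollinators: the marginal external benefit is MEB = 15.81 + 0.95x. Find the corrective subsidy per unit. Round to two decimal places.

subsidy = $59.98 per unit

Social marginal cost = private MC − MEB = 2.56 + 1.35x.
Set SMC = demand: 2.56 + 1.35x = 237.34 - 3.70x → x* = 46.4911.
The Pigouvian subsidy equals MEB at x*: 15.81 + 0.95×46.4911 = 59.9765.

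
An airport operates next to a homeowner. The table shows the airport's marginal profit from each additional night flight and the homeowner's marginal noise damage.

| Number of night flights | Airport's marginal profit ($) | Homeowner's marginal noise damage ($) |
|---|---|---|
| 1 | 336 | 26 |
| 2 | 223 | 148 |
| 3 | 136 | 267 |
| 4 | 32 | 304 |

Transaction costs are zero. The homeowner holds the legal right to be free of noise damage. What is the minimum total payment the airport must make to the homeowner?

$174

Efficient level: marginal profit ≥ marginal noise damage through level 2, so k* = 2.
With the homeowner holding the right, the airport must at least compensate total damage at k*: 26 + 148 = 174.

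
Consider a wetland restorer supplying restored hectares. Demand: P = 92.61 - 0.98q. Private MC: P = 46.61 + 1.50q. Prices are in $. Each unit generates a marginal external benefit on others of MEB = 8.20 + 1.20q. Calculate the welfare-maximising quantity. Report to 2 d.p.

q* = 42.34

Social marginal cost = private MC − MEB = 38.41 + 0.30q.
Set SMC = demand: 38.41 + 0.30q = 92.61 - 0.98q → q* = 42.3438.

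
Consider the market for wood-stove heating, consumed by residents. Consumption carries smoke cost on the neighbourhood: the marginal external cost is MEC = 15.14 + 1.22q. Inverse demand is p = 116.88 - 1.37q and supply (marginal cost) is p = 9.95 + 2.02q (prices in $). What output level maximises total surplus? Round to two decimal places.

Social marginal benefit = demand − MEC = 101.74 - 2.59q.
Set SMB = MC: 101.74 - 2.59q = 9.95 + 2.02q → q* = 19.9111.

q* = 19.91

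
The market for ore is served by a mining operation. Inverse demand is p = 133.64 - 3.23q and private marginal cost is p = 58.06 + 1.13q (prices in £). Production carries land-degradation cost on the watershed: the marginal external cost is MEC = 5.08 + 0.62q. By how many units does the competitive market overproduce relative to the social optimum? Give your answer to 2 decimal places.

3.18 units

Market equilibrium (private): 58.06 + 1.13q = 133.64 - 3.23q → q_m = 17.3349.
Social marginal cost = private MC + MEC = 63.14 + 1.75q.
Set SMC = demand: 63.14 + 1.75q = 133.64 - 3.23q → q* = 14.1566.
Gap = |17.3349 − 14.1566| = 3.1783.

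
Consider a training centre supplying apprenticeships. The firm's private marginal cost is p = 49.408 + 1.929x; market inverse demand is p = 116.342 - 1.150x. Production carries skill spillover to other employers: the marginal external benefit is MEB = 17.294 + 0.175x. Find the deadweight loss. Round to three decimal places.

Market equilibrium (private): 49.408 + 1.929x = 116.342 - 1.150x → x_m = 21.7389.
Social marginal cost = private MC − MEB = 32.114 + 1.754x.
Set SMC = demand: 32.114 + 1.754x = 116.342 - 1.150x → x* = 29.0041.
The loss is the area between SMC and demand from x* to x_m; with linear curves that's a triangle of height MEB(x_m).
DWL = ½ × 7.2652 × 21.0983 = 76.6417.

DWL = 76.642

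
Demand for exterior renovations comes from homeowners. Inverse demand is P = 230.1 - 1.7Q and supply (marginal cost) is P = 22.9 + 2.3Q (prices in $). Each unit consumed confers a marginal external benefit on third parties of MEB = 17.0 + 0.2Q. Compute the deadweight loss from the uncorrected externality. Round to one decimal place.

DWL = $98.5

Market equilibrium (private): 22.9 + 2.3Q = 230.1 - 1.7Q → Q_m = 51.8000.
Social marginal benefit = demand + MEB = 247.1 - 1.5Q.
Set SMB = MC: 247.1 - 1.5Q = 22.9 + 2.3Q → Q* = 59.0000.
The welfare-loss triangle has base |Q_m − Q*| and height MEB(Q_m) (the vertical gap between SMB and MC is zero at Q* and MEB at Q_m).
DWL = ½ × 7.2000 × 27.3600 = 98.4960.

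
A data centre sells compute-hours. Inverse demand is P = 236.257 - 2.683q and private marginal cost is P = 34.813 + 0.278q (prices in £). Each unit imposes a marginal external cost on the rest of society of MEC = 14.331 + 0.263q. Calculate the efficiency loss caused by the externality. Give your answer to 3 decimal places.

Market equilibrium (private): 34.813 + 0.278q = 236.257 - 2.683q → q_m = 68.0324.
Social marginal cost = private MC + MEC = 49.144 + 0.541q.
Set SMC = demand: 49.144 + 0.541q = 236.257 - 2.683q → q* = 58.0375.
The loss is the area between SMC and demand from q* to q_m; with linear curves that's a triangle of height MEC(q_m).
DWL = ½ × 9.9949 × 32.2235 = 161.0353.

DWL = £161.035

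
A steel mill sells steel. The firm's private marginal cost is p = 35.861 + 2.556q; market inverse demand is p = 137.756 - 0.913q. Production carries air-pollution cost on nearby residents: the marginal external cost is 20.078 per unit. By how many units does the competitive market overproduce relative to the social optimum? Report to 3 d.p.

Market equilibrium (private): 35.861 + 2.556q = 137.756 - 0.913q → q_m = 29.3730.
Social marginal cost = private MC + MEC = 55.939 + 2.556q.
Set SMC = demand: 55.939 + 2.556q = 137.756 - 0.913q → q* = 23.5852.
Gap = |29.3730 − 23.5852| = 5.7878.

5.788 units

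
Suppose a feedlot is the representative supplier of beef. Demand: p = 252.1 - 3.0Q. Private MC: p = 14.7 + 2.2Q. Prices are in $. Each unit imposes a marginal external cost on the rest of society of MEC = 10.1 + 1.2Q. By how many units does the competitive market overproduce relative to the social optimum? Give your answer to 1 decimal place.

Market equilibrium (private): 14.7 + 2.2Q = 252.1 - 3.0Q → Q_m = 45.6538.
Social marginal cost = private MC + MEC = 24.8 + 3.4Q.
Set SMC = demand: 24.8 + 3.4Q = 252.1 - 3.0Q → Q* = 35.5156.
Gap = |45.6538 − 35.5156| = 10.1382.

10.1 units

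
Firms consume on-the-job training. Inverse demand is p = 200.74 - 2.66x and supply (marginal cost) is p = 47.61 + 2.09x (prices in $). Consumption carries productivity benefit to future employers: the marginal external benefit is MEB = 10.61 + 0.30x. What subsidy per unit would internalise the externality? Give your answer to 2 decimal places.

subsidy = $21.65 per unit

Social marginal benefit = demand + MEB = 211.35 - 2.36x.
Set SMB = MC: 211.35 - 2.36x = 47.61 + 2.09x → x* = 36.7955.
The Pigouvian subsidy equals MEB at x*: 10.61 + 0.30×36.7955 = 21.6487.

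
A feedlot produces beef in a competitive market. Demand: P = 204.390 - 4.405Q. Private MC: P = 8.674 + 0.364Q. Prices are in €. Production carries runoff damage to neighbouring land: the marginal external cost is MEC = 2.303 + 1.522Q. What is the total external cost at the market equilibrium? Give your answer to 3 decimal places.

Market equilibrium (private): 8.674 + 0.364Q = 204.390 - 4.405Q → Q_m = 41.0392.
Total external cost = ∫₀^{Q_m} (2.303 + 1.522Q) dQ = 2.303×41.0392 + ½×1.522×41.0392² = 1376.2016.

€1376.202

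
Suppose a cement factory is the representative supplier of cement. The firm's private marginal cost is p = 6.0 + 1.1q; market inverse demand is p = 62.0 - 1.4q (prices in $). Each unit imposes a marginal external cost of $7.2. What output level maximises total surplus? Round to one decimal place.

q* = 19.5

Social marginal cost = private MC + MEC = 13.2 + 1.1q.
Set SMC = demand: 13.2 + 1.1q = 62.0 - 1.4q → q* = 19.5200.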